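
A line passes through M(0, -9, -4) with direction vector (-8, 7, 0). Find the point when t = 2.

P(t) = M + t·d
  = (0 + (-8)·2, -9 + 7·2, -4 + 0·2)
  = (0 - 16, -9 + 14, -4 + 0)
  = (-16, 5, -4)

(-16, 5, -4)


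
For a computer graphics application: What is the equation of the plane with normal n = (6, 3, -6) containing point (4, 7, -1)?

The plane through P with normal n = (a, b, c) satisfies n·(r - P) = 0,
i.e. ax + by + cz = a·x₀ + b·y₀ + c·z₀.
d = 6·4 + 3·7 + (-6)·(-1)
  = 24 + 21 + 6
  = 51
Equation: 6x + 3y - 6z = 51

6x + 3y - 6z = 51


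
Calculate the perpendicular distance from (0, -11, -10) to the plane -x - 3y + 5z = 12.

distance = |a·x₀ + b·y₀ + c·z₀ - d| / √(a² + b² + c²)
  = |(-1)·0 + (-3)·(-11) + 5·(-10) - 12| / √((-1)² + (-3)² + 5²)
  = |0 + 33 - 50 - 12| / √(1 + 9 + 25)
  = |-29| / √35
  = 29 / 5.916
  ≈ 4.902

4.902


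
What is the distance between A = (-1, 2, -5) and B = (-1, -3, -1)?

d = √[(x₂-x₁)² + (y₂-y₁)² + (z₂-z₁)²]
  = √[0² + (-5)² + 4²]
  = √[0 + 25 + 16]
  = √41
  ≈ 6.403

6.403


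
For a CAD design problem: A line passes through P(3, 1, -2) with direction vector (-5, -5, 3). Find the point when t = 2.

P(t) = P + t·d
  = (3 + (-5)·2, 1 + (-5)·2, -2 + 3·2)
  = (3 - 10, 1 - 10, -2 + 6)
  = (-7, -9, 4)

(-7, -9, 4)


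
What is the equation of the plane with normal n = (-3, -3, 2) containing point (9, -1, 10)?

The plane through P with normal n = (a, b, c) satisfies n·(r - P) = 0,
i.e. ax + by + cz = a·x₀ + b·y₀ + c·z₀.
d = (-3)·9 + (-3)·(-1) + 2·10
  = -27 + 3 + 20
  = -4
Equation: -3x - 3y + 2z = -4

-3x - 3y + 2z = -4


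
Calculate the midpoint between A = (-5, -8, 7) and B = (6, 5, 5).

M = ((x₁+x₂)/2, (y₁+y₂)/2, (z₁+z₂)/2)
  = ((-5 + 6)/2, (-8 + 5)/2, (7 + 5)/2)
  = (1/2, -3/2, 12/2)
  = (0.5, -1.5, 6)

(0.5, -1.5, 6)


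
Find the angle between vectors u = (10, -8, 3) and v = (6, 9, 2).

u·v = 10·6 + (-8)·9 + 3·2 = 60 - 72 + 6 = -6
|u| = √(10² + (-8)² + 3²) = √173 ≈ 13.15
|v| = √(6² + 9² + 2²) = √121 ≈ 11
cos θ = (u·v)/(|u||v|) = -6/(13.15·11) ≈ -0.04147
θ = arccos(-0.04147) ≈ 92.38°

92.38°


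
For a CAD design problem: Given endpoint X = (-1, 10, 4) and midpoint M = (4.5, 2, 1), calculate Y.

Y = 2M - X
  = (2·4.5 - (-1), 2·2 - 10, 2·1 - 4)
  = (9 + 1, 4 - 10, 2 - 4)
  = (10, -6, -2)

(10, -6, -2)


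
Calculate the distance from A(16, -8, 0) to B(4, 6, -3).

d = √[(x₂-x₁)² + (y₂-y₁)² + (z₂-z₁)²]
  = √[(-12)² + 14² + (-3)²]
  = √[144 + 196 + 9]
  = √349
  ≈ 18.68

18.68


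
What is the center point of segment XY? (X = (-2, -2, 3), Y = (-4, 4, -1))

M = ((x₁+x₂)/2, (y₁+y₂)/2, (z₁+z₂)/2)
  = ((-2 - 4)/2, (-2 + 4)/2, (3 - 1)/2)
  = (-6/2, 2/2, 2/2)
  = (-3, 1, 1)

(-3, 1, 1)


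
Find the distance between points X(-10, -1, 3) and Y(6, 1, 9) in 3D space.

d = √[(x₂-x₁)² + (y₂-y₁)² + (z₂-z₁)²]
  = √[16² + 2² + 6²]
  = √[256 + 4 + 36]
  = √296
  ≈ 17.2

17.2


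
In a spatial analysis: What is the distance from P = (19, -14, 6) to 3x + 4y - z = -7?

distance = |a·x₀ + b·y₀ + c·z₀ - d| / √(a² + b² + c²)
  = |3·19 + 4·(-14) + (-1)·6 - (-7)| / √(3² + 4² + (-1)²)
  = |57 - 56 - 6 + 7| / √(9 + 16 + 1)
  = |2| / √26
  = 2 / 5.099
  ≈ 0.3922

0.3922


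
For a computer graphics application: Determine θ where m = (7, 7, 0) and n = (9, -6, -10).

m·n = 7·9 + 7·(-6) + 0·(-10) = 63 - 42 + 0 = 21
|m| = √(7² + 7² + 0²) = √98 ≈ 9.899
|n| = √(9² + (-6)² + (-10)²) = √217 ≈ 14.73
cos θ = (m·n)/(|m||n|) = 21/(9.899·14.73) ≈ 0.144
θ = arccos(0.144) ≈ 81.72°

81.72°


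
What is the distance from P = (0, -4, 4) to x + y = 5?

distance = |a·x₀ + b·y₀ + c·z₀ - d| / √(a² + b² + c²)
  = |1·0 + 1·(-4) + 0·4 - 5| / √(1² + 1² + 0²)
  = |0 - 4 + 0 - 5| / √(1 + 1 + 0)
  = |-9| / √2
  = 9 / 1.414
  ≈ 6.364

6.364


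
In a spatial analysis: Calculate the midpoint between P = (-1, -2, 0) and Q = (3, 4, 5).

M = ((x₁+x₂)/2, (y₁+y₂)/2, (z₁+z₂)/2)
  = ((-1 + 3)/2, (-2 + 4)/2, (0 + 5)/2)
  = (2/2, 2/2, 5/2)
  = (1, 1, 2.5)

(1, 1, 2.5)


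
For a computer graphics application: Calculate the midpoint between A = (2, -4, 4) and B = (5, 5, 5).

M = ((x₁+x₂)/2, (y₁+y₂)/2, (z₁+z₂)/2)
  = ((2 + 5)/2, (-4 + 5)/2, (4 + 5)/2)
  = (7/2, 1/2, 9/2)
  = (3.5, 0.5, 4.5)

(3.5, 0.5, 4.5)


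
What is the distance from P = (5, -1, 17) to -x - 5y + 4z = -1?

distance = |a·x₀ + b·y₀ + c·z₀ - d| / √(a² + b² + c²)
  = |(-1)·5 + (-5)·(-1) + 4·17 - (-1)| / √((-1)² + (-5)² + 4²)
  = |-5 + 5 + 68 + 1| / √(1 + 25 + 16)
  = |69| / √42
  = 69 / 6.481
  ≈ 10.65

10.65


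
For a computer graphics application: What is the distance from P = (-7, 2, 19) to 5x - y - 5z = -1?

distance = |a·x₀ + b·y₀ + c·z₀ - d| / √(a² + b² + c²)
  = |5·(-7) + (-1)·2 + (-5)·19 - (-1)| / √(5² + (-1)² + (-5)²)
  = |-35 - 2 - 95 + 1| / √(25 + 1 + 25)
  = |-131| / √51
  = 131 / 7.141
  ≈ 18.34

18.34


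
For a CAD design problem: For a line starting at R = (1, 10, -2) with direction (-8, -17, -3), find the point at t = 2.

P(t) = R + t·d
  = (1 + (-8)·2, 10 + (-17)·2, -2 + (-3)·2)
  = (1 - 16, 10 - 34, -2 - 6)
  = (-15, -24, -8)

(-15, -24, -8)


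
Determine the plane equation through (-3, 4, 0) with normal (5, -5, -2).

The plane through P with normal n = (a, b, c) satisfies n·(r - P) = 0,
i.e. ax + by + cz = a·x₀ + b·y₀ + c·z₀.
d = 5·(-3) + (-5)·4 + (-2)·0
  = -15 - 20 + 0
  = -35
Equation: 5x - 5y - 2z = -35

5x - 5y - 2z = -35


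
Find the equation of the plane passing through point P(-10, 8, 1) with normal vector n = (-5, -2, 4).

The plane through P with normal n = (a, b, c) satisfies n·(r - P) = 0,
i.e. ax + by + cz = a·x₀ + b·y₀ + c·z₀.
d = (-5)·(-10) + (-2)·8 + 4·1
  = 50 - 16 + 4
  = 38
Equation: -5x - 2y + 4z = 38

-5x - 2y + 4z = 38


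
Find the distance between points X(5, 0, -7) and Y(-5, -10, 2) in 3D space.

d = √[(x₂-x₁)² + (y₂-y₁)² + (z₂-z₁)²]
  = √[(-10)² + (-10)² + 9²]
  = √[100 + 100 + 81]
  = √281
  ≈ 16.76

16.76


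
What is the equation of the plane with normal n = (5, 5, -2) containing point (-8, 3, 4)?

The plane through P with normal n = (a, b, c) satisfies n·(r - P) = 0,
i.e. ax + by + cz = a·x₀ + b·y₀ + c·z₀.
d = 5·(-8) + 5·3 + (-2)·4
  = -40 + 15 - 8
  = -33
Equation: 5x + 5y - 2z = -33

5x + 5y - 2z = -33


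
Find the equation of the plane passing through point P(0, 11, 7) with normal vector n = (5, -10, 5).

The plane through P with normal n = (a, b, c) satisfies n·(r - P) = 0,
i.e. ax + by + cz = a·x₀ + b·y₀ + c·z₀.
d = 5·0 + (-10)·11 + 5·7
  = 0 - 110 + 35
  = -75
Equation: 5x - 10y + 5z = -75

5x - 10y + 5z = -75


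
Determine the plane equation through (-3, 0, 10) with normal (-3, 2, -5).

The plane through P with normal n = (a, b, c) satisfies n·(r - P) = 0,
i.e. ax + by + cz = a·x₀ + b·y₀ + c·z₀.
d = (-3)·(-3) + 2·0 + (-5)·10
  = 9 + 0 - 50
  = -41
Equation: -3x + 2y - 5z = -41

-3x + 2y - 5z = -41


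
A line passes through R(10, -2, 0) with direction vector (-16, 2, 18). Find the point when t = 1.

P(t) = R + t·d
  = (10 + (-16)·1, -2 + 2·1, 0 + 18·1)
  = (10 - 16, -2 + 2, 0 + 18)
  = (-6, 0, 18)

(-6, 0, 18)


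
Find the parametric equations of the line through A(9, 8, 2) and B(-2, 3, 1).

Direction vector d = B - A = (-2 - 9, 3 - 8, 1 - 2) = (-11, -5, -1)
Parametric form r = A + t·d:
x = 9 - 11t, y = 8 - 5t, z = 2 - t

x = 9 - 11t, y = 8 - 5t, z = 2 - t


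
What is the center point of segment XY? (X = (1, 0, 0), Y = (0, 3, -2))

M = ((x₁+x₂)/2, (y₁+y₂)/2, (z₁+z₂)/2)
  = ((1 + 0)/2, (0 + 3)/2, (0 - 2)/2)
  = (1/2, 3/2, -2/2)
  = (0.5, 1.5, -1)

(0.5, 1.5, -1)


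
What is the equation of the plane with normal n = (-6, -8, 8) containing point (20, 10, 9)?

The plane through P with normal n = (a, b, c) satisfies n·(r - P) = 0,
i.e. ax + by + cz = a·x₀ + b·y₀ + c·z₀.
d = (-6)·20 + (-8)·10 + 8·9
  = -120 - 80 + 72
  = -128
Equation: -6x - 8y + 8z = -128

-6x - 8y + 8z = -128


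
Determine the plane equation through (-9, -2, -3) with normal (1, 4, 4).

The plane through P with normal n = (a, b, c) satisfies n·(r - P) = 0,
i.e. ax + by + cz = a·x₀ + b·y₀ + c·z₀.
d = 1·(-9) + 4·(-2) + 4·(-3)
  = -9 - 8 - 12
  = -29
Equation: x + 4y + 4z = -29

x + 4y + 4z = -29


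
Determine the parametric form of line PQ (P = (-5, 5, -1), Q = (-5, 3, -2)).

Direction vector d = Q - P = (-5 + 5, 3 - 5, -2 + 1) = (0, -2, -1)
Parametric form r = P + t·d:
x = -5, y = 5 - 2t, z = -1 - t

x = -5, y = 5 - 2t, z = -1 - t


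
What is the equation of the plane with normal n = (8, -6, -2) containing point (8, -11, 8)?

The plane through P with normal n = (a, b, c) satisfies n·(r - P) = 0,
i.e. ax + by + cz = a·x₀ + b·y₀ + c·z₀.
d = 8·8 + (-6)·(-11) + (-2)·8
  = 64 + 66 - 16
  = 114
Equation: 8x - 6y - 2z = 114

8x - 6y - 2z = 114


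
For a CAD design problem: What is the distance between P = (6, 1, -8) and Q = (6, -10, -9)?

d = √[(x₂-x₁)² + (y₂-y₁)² + (z₂-z₁)²]
  = √[0² + (-11)² + (-1)²]
  = √[0 + 121 + 1]
  = √122
  ≈ 11.05

11.05


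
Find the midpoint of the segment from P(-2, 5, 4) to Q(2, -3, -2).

M = ((x₁+x₂)/2, (y₁+y₂)/2, (z₁+z₂)/2)
  = ((-2 + 2)/2, (5 - 3)/2, (4 - 2)/2)
  = (0/2, 2/2, 2/2)
  = (0, 1, 1)

(0, 1, 1)


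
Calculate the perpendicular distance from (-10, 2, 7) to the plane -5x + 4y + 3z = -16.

distance = |a·x₀ + b·y₀ + c·z₀ - d| / √(a² + b² + c²)
  = |(-5)·(-10) + 4·2 + 3·7 - (-16)| / √((-5)² + 4² + 3²)
  = |50 + 8 + 21 + 16| / √(25 + 16 + 9)
  = |95| / √50
  = 95 / 7.071
  ≈ 13.44

13.44


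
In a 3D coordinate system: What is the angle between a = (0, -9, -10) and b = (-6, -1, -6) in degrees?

a·b = 0·(-6) + (-9)·(-1) + (-10)·(-6) = 0 + 9 + 60 = 69
|a| = √(0² + (-9)² + (-10)²) = √181 ≈ 13.45
|b| = √((-6)² + (-1)² + (-6)²) = √73 ≈ 8.544
cos θ = (a·b)/(|a||b|) = 69/(13.45·8.544) ≈ 0.6003
θ = arccos(0.6003) ≈ 53.11°

53.11°


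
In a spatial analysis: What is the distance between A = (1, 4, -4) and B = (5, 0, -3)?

d = √[(x₂-x₁)² + (y₂-y₁)² + (z₂-z₁)²]
  = √[4² + (-4)² + 1²]
  = √[16 + 16 + 1]
  = √33
  ≈ 5.745

5.745


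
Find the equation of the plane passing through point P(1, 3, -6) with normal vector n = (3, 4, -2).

The plane through P with normal n = (a, b, c) satisfies n·(r - P) = 0,
i.e. ax + by + cz = a·x₀ + b·y₀ + c·z₀.
d = 3·1 + 4·3 + (-2)·(-6)
  = 3 + 12 + 12
  = 27
Equation: 3x + 4y - 2z = 27

3x + 4y - 2z = 27


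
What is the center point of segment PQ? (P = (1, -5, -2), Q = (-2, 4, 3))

M = ((x₁+x₂)/2, (y₁+y₂)/2, (z₁+z₂)/2)
  = ((1 - 2)/2, (-5 + 4)/2, (-2 + 3)/2)
  = (-1/2, -1/2, 1/2)
  = (-0.5, -0.5, 0.5)

(-0.5, -0.5, 0.5)


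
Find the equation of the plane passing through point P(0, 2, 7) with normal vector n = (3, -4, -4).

The plane through P with normal n = (a, b, c) satisfies n·(r - P) = 0,
i.e. ax + by + cz = a·x₀ + b·y₀ + c·z₀.
d = 3·0 + (-4)·2 + (-4)·7
  = 0 - 8 - 28
  = -36
Equation: 3x - 4y - 4z = -36

3x - 4y - 4z = -36


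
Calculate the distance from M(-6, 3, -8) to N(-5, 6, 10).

d = √[(x₂-x₁)² + (y₂-y₁)² + (z₂-z₁)²]
  = √[1² + 3² + 18²]
  = √[1 + 9 + 324]
  = √334
  ≈ 18.28

18.28


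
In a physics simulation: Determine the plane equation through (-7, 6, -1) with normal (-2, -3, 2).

The plane through P with normal n = (a, b, c) satisfies n·(r - P) = 0,
i.e. ax + by + cz = a·x₀ + b·y₀ + c·z₀.
d = (-2)·(-7) + (-3)·6 + 2·(-1)
  = 14 - 18 - 2
  = -6
Equation: -2x - 3y + 2z = -6

-2x - 3y + 2z = -6


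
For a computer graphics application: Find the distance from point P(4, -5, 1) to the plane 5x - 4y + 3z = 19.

distance = |a·x₀ + b·y₀ + c·z₀ - d| / √(a² + b² + c²)
  = |5·4 + (-4)·(-5) + 3·1 - 19| / √(5² + (-4)² + 3²)
  = |20 + 20 + 3 - 19| / √(25 + 16 + 9)
  = |24| / √50
  = 24 / 7.071
  ≈ 3.394

3.394


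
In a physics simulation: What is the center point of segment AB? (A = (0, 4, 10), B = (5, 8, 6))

M = ((x₁+x₂)/2, (y₁+y₂)/2, (z₁+z₂)/2)
  = ((0 + 5)/2, (4 + 8)/2, (10 + 6)/2)
  = (5/2, 12/2, 16/2)
  = (2.5, 6, 8)

(2.5, 6, 8)


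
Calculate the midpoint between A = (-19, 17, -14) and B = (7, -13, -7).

M = ((x₁+x₂)/2, (y₁+y₂)/2, (z₁+z₂)/2)
  = ((-19 + 7)/2, (17 - 13)/2, (-14 - 7)/2)
  = (-12/2, 4/2, -21/2)
  = (-6, 2, -10.5)

(-6, 2, -10.5)


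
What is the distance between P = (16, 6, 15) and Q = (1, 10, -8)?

d = √[(x₂-x₁)² + (y₂-y₁)² + (z₂-z₁)²]
  = √[(-15)² + 4² + (-23)²]
  = √[225 + 16 + 529]
  = √770
  ≈ 27.75

27.75


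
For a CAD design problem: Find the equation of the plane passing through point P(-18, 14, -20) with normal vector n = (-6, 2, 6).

The plane through P with normal n = (a, b, c) satisfies n·(r - P) = 0,
i.e. ax + by + cz = a·x₀ + b·y₀ + c·z₀.
d = (-6)·(-18) + 2·14 + 6·(-20)
  = 108 + 28 - 120
  = 16
Equation: -6x + 2y + 6z = 16

-6x + 2y + 6z = 16


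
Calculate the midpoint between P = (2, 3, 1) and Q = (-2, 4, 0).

M = ((x₁+x₂)/2, (y₁+y₂)/2, (z₁+z₂)/2)
  = ((2 - 2)/2, (3 + 4)/2, (1 + 0)/2)
  = (0/2, 7/2, 1/2)
  = (0, 3.5, 0.5)

(0, 3.5, 0.5)


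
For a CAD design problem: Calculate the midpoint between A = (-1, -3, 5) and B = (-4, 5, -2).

M = ((x₁+x₂)/2, (y₁+y₂)/2, (z₁+z₂)/2)
  = ((-1 - 4)/2, (-3 + 5)/2, (5 - 2)/2)
  = (-5/2, 2/2, 3/2)
  = (-2.5, 1, 1.5)

(-2.5, 1, 1.5)


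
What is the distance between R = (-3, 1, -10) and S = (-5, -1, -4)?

d = √[(x₂-x₁)² + (y₂-y₁)² + (z₂-z₁)²]
  = √[(-2)² + (-2)² + 6²]
  = √[4 + 4 + 36]
  = √44
  ≈ 6.633

6.633


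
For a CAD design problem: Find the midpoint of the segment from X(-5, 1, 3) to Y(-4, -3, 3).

M = ((x₁+x₂)/2, (y₁+y₂)/2, (z₁+z₂)/2)
  = ((-5 - 4)/2, (1 - 3)/2, (3 + 3)/2)
  = (-9/2, -2/2, 6/2)
  = (-4.5, -1, 3)

(-4.5, -1, 3)


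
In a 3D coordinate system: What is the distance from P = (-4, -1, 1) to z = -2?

distance = |a·x₀ + b·y₀ + c·z₀ - d| / √(a² + b² + c²)
  = |0·(-4) + 0·(-1) + 1·1 - (-2)| / √(0² + 0² + 1²)
  = |0 + 0 + 1 + 2| / √(0 + 0 + 1)
  = |3| / √1
  = 3 / 1
  ≈ 3

3


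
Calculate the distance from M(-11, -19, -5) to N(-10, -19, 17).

d = √[(x₂-x₁)² + (y₂-y₁)² + (z₂-z₁)²]
  = √[1² + 0² + 22²]
  = √[1 + 0 + 484]
  = √485
  ≈ 22.02

22.02


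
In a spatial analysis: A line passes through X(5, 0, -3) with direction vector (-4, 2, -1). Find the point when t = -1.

P(t) = X + t·d
  = (5 + (-4)·(-1), 0 + 2·(-1), -3 + (-1)·(-1))
  = (5 + 4, 0 - 2, -3 + 1)
  = (9, -2, -2)

(9, -2, -2)


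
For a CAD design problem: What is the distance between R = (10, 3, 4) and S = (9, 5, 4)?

d = √[(x₂-x₁)² + (y₂-y₁)² + (z₂-z₁)²]
  = √[(-1)² + 2² + 0²]
  = √[1 + 4 + 0]
  = √5
  ≈ 2.236

2.236


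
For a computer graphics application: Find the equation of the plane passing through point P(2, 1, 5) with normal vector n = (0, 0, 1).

The plane through P with normal n = (a, b, c) satisfies n·(r - P) = 0,
i.e. ax + by + cz = a·x₀ + b·y₀ + c·z₀.
d = 0·2 + 0·1 + 1·5
  = 0 + 0 + 5
  = 5
Equation: z = 5

z = 5


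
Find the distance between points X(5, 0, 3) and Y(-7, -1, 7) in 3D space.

d = √[(x₂-x₁)² + (y₂-y₁)² + (z₂-z₁)²]
  = √[(-12)² + (-1)² + 4²]
  = √[144 + 1 + 16]
  = √161
  ≈ 12.69

12.69


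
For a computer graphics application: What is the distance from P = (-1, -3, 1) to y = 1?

distance = |a·x₀ + b·y₀ + c·z₀ - d| / √(a² + b² + c²)
  = |0·(-1) + 1·(-3) + 0·1 - 1| / √(0² + 1² + 0²)
  = |0 - 3 + 0 - 1| / √(0 + 1 + 0)
  = |-4| / √1
  = 4 / 1
  ≈ 4

4


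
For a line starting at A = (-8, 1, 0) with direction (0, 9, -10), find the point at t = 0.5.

P(t) = A + t·d
  = (-8 + 0·0.5, 1 + 9·0.5, 0 + (-10)·0.5)
  = (-8 + 0, 1 + 4.5, 0 - 5)
  = (-8, 5.5, -5)

(-8, 5.5, -5)


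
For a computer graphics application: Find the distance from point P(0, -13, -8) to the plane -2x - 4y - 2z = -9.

distance = |a·x₀ + b·y₀ + c·z₀ - d| / √(a² + b² + c²)
  = |(-2)·0 + (-4)·(-13) + (-2)·(-8) - (-9)| / √((-2)² + (-4)² + (-2)²)
  = |0 + 52 + 16 + 9| / √(4 + 16 + 4)
  = |77| / √24
  = 77 / 4.899
  ≈ 15.72

15.72


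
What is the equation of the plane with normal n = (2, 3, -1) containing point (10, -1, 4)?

The plane through P with normal n = (a, b, c) satisfies n·(r - P) = 0,
i.e. ax + by + cz = a·x₀ + b·y₀ + c·z₀.
d = 2·10 + 3·(-1) + (-1)·4
  = 20 - 3 - 4
  = 13
Equation: 2x + 3y - z = 13

2x + 3y - z = 13


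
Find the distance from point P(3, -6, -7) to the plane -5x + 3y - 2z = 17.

distance = |a·x₀ + b·y₀ + c·z₀ - d| / √(a² + b² + c²)
  = |(-5)·3 + 3·(-6) + (-2)·(-7) - 17| / √((-5)² + 3² + (-2)²)
  = |-15 - 18 + 14 - 17| / √(25 + 9 + 4)
  = |-36| / √38
  = 36 / 6.164
  ≈ 5.84

5.84


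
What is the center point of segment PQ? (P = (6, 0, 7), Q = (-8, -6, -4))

M = ((x₁+x₂)/2, (y₁+y₂)/2, (z₁+z₂)/2)
  = ((6 - 8)/2, (0 - 6)/2, (7 - 4)/2)
  = (-2/2, -6/2, 3/2)
  = (-1, -3, 1.5)

(-1, -3, 1.5)


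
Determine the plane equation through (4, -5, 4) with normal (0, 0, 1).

The plane through P with normal n = (a, b, c) satisfies n·(r - P) = 0,
i.e. ax + by + cz = a·x₀ + b·y₀ + c·z₀.
d = 0·4 + 0·(-5) + 1·4
  = 0 + 0 + 4
  = 4
Equation: z = 4

z = 4


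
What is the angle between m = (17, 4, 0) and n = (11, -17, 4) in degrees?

m·n = 17·11 + 4·(-17) + 0·4 = 187 - 68 + 0 = 119
|m| = √(17² + 4² + 0²) = √305 ≈ 17.46
|n| = √(11² + (-17)² + 4²) = √426 ≈ 20.64
cos θ = (m·n)/(|m||n|) = 119/(17.46·20.64) ≈ 0.3301
θ = arccos(0.3301) ≈ 70.72°

70.72°


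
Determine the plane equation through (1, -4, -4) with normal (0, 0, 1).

The plane through P with normal n = (a, b, c) satisfies n·(r - P) = 0,
i.e. ax + by + cz = a·x₀ + b·y₀ + c·z₀.
d = 0·1 + 0·(-4) + 1·(-4)
  = 0 + 0 - 4
  = -4
Equation: z = -4

z = -4


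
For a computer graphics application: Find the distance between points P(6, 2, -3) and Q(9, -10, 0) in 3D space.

d = √[(x₂-x₁)² + (y₂-y₁)² + (z₂-z₁)²]
  = √[3² + (-12)² + 3²]
  = √[9 + 144 + 9]
  = √162
  ≈ 12.73

12.73


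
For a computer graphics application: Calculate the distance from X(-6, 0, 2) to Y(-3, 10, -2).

d = √[(x₂-x₁)² + (y₂-y₁)² + (z₂-z₁)²]
  = √[3² + 10² + (-4)²]
  = √[9 + 100 + 16]
  = √125
  ≈ 11.18

11.18


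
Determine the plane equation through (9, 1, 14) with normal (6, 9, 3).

The plane through P with normal n = (a, b, c) satisfies n·(r - P) = 0,
i.e. ax + by + cz = a·x₀ + b·y₀ + c·z₀.
d = 6·9 + 9·1 + 3·14
  = 54 + 9 + 42
  = 105
Equation: 6x + 9y + 3z = 105

6x + 9y + 3z = 105


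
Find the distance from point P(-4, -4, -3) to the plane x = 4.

distance = |a·x₀ + b·y₀ + c·z₀ - d| / √(a² + b² + c²)
  = |1·(-4) + 0·(-4) + 0·(-3) - 4| / √(1² + 0² + 0²)
  = |-4 + 0 + 0 - 4| / √(1 + 0 + 0)
  = |-8| / √1
  = 8 / 1
  ≈ 8

8


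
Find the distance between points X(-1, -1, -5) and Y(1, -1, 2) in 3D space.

d = √[(x₂-x₁)² + (y₂-y₁)² + (z₂-z₁)²]
  = √[2² + 0² + 7²]
  = √[4 + 0 + 49]
  = √53
  ≈ 7.28

7.28


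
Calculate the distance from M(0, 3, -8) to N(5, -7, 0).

d = √[(x₂-x₁)² + (y₂-y₁)² + (z₂-z₁)²]
  = √[5² + (-10)² + 8²]
  = √[25 + 100 + 64]
  = √189
  ≈ 13.75

13.75


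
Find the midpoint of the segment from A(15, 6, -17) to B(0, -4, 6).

M = ((x₁+x₂)/2, (y₁+y₂)/2, (z₁+z₂)/2)
  = ((15 + 0)/2, (6 - 4)/2, (-17 + 6)/2)
  = (15/2, 2/2, -11/2)
  = (7.5, 1, -5.5)

(7.5, 1, -5.5)


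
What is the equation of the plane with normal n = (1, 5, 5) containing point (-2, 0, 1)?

The plane through P with normal n = (a, b, c) satisfies n·(r - P) = 0,
i.e. ax + by + cz = a·x₀ + b·y₀ + c·z₀.
d = 1·(-2) + 5·0 + 5·1
  = -2 + 0 + 5
  = 3
Equation: x + 5y + 5z = 3

x + 5y + 5z = 3


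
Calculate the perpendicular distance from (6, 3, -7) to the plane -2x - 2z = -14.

distance = |a·x₀ + b·y₀ + c·z₀ - d| / √(a² + b² + c²)
  = |(-2)·6 + 0·3 + (-2)·(-7) - (-14)| / √((-2)² + 0² + (-2)²)
  = |-12 + 0 + 14 + 14| / √(4 + 0 + 4)
  = |16| / √8
  = 16 / 2.828
  ≈ 5.657

5.657


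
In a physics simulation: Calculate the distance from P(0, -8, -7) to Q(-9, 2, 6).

d = √[(x₂-x₁)² + (y₂-y₁)² + (z₂-z₁)²]
  = √[(-9)² + 10² + 13²]
  = √[81 + 100 + 169]
  = √350
  ≈ 18.71

18.71


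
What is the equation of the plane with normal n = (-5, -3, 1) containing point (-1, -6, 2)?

The plane through P with normal n = (a, b, c) satisfies n·(r - P) = 0,
i.e. ax + by + cz = a·x₀ + b·y₀ + c·z₀.
d = (-5)·(-1) + (-3)·(-6) + 1·2
  = 5 + 18 + 2
  = 25
Equation: -5x - 3y + z = 25

-5x - 3y + z = 25


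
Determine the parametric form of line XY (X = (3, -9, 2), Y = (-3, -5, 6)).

Direction vector d = Y - X = (-3 - 3, -5 + 9, 6 - 2) = (-6, 4, 4)
Parametric form r = X + t·d:
x = 3 - 6t, y = -9 + 4t, z = 2 + 4t

x = 3 - 6t, y = -9 + 4t, z = 2 + 4t


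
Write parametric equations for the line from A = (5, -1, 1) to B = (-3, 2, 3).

Direction vector d = B - A = (-3 - 5, 2 + 1, 3 - 1) = (-8, 3, 2)
Parametric form r = A + t·d:
x = 5 - 8t, y = -1 + 3t, z = 1 + 2t

x = 5 - 8t, y = -1 + 3t, z = 1 + 2t


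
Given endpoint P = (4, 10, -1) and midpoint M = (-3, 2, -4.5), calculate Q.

Q = 2M - P
  = (2·(-3) - 4, 2·2 - 10, 2·(-4.5) - (-1))
  = (-6 - 4, 4 - 10, -9 + 1)
  = (-10, -6, -8)

(-10, -6, -8)


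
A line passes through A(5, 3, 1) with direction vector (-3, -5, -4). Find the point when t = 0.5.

P(t) = A + t·d
  = (5 + (-3)·0.5, 3 + (-5)·0.5, 1 + (-4)·0.5)
  = (5 - 1.5, 3 - 2.5, 1 - 2)
  = (3.5, 0.5, -1)

(3.5, 0.5, -1)


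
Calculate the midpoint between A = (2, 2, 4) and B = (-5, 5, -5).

M = ((x₁+x₂)/2, (y₁+y₂)/2, (z₁+z₂)/2)
  = ((2 - 5)/2, (2 + 5)/2, (4 - 5)/2)
  = (-3/2, 7/2, -1/2)
  = (-1.5, 3.5, -0.5)

(-1.5, 3.5, -0.5)


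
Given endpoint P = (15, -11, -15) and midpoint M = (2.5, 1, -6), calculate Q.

Q = 2M - P
  = (2·2.5 - 15, 2·1 - (-11), 2·(-6) - (-15))
  = (5 - 15, 2 + 11, -12 + 15)
  = (-10, 13, 3)

(-10, 13, 3)


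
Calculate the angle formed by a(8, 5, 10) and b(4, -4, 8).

a·b = 8·4 + 5·(-4) + 10·8 = 32 - 20 + 80 = 92
|a| = √(8² + 5² + 10²) = √189 ≈ 13.75
|b| = √(4² + (-4)² + 8²) = √96 ≈ 9.798
cos θ = (a·b)/(|a||b|) = 92/(13.75·9.798) ≈ 0.683
θ = arccos(0.683) ≈ 46.92°

46.92°


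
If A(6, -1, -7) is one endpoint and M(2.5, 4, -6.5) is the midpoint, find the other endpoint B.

B = 2M - A
  = (2·2.5 - 6, 2·4 - (-1), 2·(-6.5) - (-7))
  = (5 - 6, 8 + 1, -13 + 7)
  = (-1, 9, -6)

(-1, 9, -6)


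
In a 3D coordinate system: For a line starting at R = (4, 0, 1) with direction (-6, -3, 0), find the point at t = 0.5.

P(t) = R + t·d
  = (4 + (-6)·0.5, 0 + (-3)·0.5, 1 + 0·0.5)
  = (4 - 3, 0 - 1.5, 1 + 0)
  = (1, -1.5, 1)

(1, -1.5, 1)


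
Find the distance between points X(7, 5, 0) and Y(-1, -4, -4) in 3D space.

d = √[(x₂-x₁)² + (y₂-y₁)² + (z₂-z₁)²]
  = √[(-8)² + (-9)² + (-4)²]
  = √[64 + 81 + 16]
  = √161
  ≈ 12.69

12.69


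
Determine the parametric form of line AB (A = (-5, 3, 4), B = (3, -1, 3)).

Direction vector d = B - A = (3 + 5, -1 - 3, 3 - 4) = (8, -4, -1)
Parametric form r = A + t·d:
x = -5 + 8t, y = 3 - 4t, z = 4 - t

x = -5 + 8t, y = 3 - 4t, z = 4 - t


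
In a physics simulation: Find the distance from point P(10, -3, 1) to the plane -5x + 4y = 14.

distance = |a·x₀ + b·y₀ + c·z₀ - d| / √(a² + b² + c²)
  = |(-5)·10 + 4·(-3) + 0·1 - 14| / √((-5)² + 4² + 0²)
  = |-50 - 12 + 0 - 14| / √(25 + 16 + 0)
  = |-76| / √41
  = 76 / 6.403
  ≈ 11.87

11.87


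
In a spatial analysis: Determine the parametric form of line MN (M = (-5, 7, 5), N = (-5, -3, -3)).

Direction vector d = N - M = (-5 + 5, -3 - 7, -3 - 5) = (0, -10, -8)
Parametric form r = M + t·d:
x = -5, y = 7 - 10t, z = 5 - 8t

x = -5, y = 7 - 10t, z = 5 - 8t


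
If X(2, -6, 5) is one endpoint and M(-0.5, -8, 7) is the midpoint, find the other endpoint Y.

Y = 2M - X
  = (2·(-0.5) - 2, 2·(-8) - (-6), 2·7 - 5)
  = (-1 - 2, -16 + 6, 14 - 5)
  = (-3, -10, 9)

(-3, -10, 9)


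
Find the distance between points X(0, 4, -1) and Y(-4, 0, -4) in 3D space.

d = √[(x₂-x₁)² + (y₂-y₁)² + (z₂-z₁)²]
  = √[(-4)² + (-4)² + (-3)²]
  = √[16 + 16 + 9]
  = √41
  ≈ 6.403

6.403


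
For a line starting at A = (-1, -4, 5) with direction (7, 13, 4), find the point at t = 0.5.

P(t) = A + t·d
  = (-1 + 7·0.5, -4 + 13·0.5, 5 + 4·0.5)
  = (-1 + 3.5, -4 + 6.5, 5 + 2)
  = (2.5, 2.5, 7)

(2.5, 2.5, 7)


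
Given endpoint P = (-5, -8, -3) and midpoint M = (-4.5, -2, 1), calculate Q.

Q = 2M - P
  = (2·(-4.5) - (-5), 2·(-2) - (-8), 2·1 - (-3))
  = (-9 + 5, -4 + 8, 2 + 3)
  = (-4, 4, 5)

(-4, 4, 5)


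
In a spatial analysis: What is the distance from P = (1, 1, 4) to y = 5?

distance = |a·x₀ + b·y₀ + c·z₀ - d| / √(a² + b² + c²)
  = |0·1 + 1·1 + 0·4 - 5| / √(0² + 1² + 0²)
  = |0 + 1 + 0 - 5| / √(0 + 1 + 0)
  = |-4| / √1
  = 4 / 1
  ≈ 4

4


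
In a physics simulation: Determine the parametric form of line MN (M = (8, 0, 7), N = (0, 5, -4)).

Direction vector d = N - M = (0 - 8, 5 + 0, -4 - 7) = (-8, 5, -11)
Parametric form r = M + t·d:
x = 8 - 8t, y = 0 + 5t, z = 7 - 11t

x = 8 - 8t, y = 0 + 5t, z = 7 - 11t


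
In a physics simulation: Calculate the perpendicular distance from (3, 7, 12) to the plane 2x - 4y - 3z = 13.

distance = |a·x₀ + b·y₀ + c·z₀ - d| / √(a² + b² + c²)
  = |2·3 + (-4)·7 + (-3)·12 - 13| / √(2² + (-4)² + (-3)²)
  = |6 - 28 - 36 - 13| / √(4 + 16 + 9)
  = |-71| / √29
  = 71 / 5.385
  ≈ 13.18

13.18


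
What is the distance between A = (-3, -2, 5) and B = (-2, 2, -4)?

d = √[(x₂-x₁)² + (y₂-y₁)² + (z₂-z₁)²]
  = √[1² + 4² + (-9)²]
  = √[1 + 16 + 81]
  = √98
  ≈ 9.899

9.899


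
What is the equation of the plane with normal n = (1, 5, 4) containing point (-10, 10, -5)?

The plane through P with normal n = (a, b, c) satisfies n·(r - P) = 0,
i.e. ax + by + cz = a·x₀ + b·y₀ + c·z₀.
d = 1·(-10) + 5·10 + 4·(-5)
  = -10 + 50 - 20
  = 20
Equation: x + 5y + 4z = 20

x + 5y + 4z = 20


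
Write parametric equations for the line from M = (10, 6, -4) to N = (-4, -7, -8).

Direction vector d = N - M = (-4 - 10, -7 - 6, -8 + 4) = (-14, -13, -4)
Parametric form r = M + t·d:
x = 10 - 14t, y = 6 - 13t, z = -4 - 4t

x = 10 - 14t, y = 6 - 13t, z = -4 - 4t


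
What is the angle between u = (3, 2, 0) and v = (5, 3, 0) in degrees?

u·v = 3·5 + 2·3 + 0·0 = 15 + 6 + 0 = 21
|u| = √(3² + 2² + 0²) = √13 ≈ 3.606
|v| = √(5² + 3² + 0²) = √34 ≈ 5.831
cos θ = (u·v)/(|u||v|) = 21/(3.606·5.831) ≈ 0.9989
θ = arccos(0.9989) ≈ 2.726°

2.726°


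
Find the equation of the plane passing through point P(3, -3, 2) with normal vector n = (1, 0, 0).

The plane through P with normal n = (a, b, c) satisfies n·(r - P) = 0,
i.e. ax + by + cz = a·x₀ + b·y₀ + c·z₀.
d = 1·3 + 0·(-3) + 0·2
  = 3 + 0 + 0
  = 3
Equation: x = 3

x = 3


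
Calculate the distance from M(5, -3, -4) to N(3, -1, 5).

d = √[(x₂-x₁)² + (y₂-y₁)² + (z₂-z₁)²]
  = √[(-2)² + 2² + 9²]
  = √[4 + 4 + 81]
  = √89
  ≈ 9.434

9.434


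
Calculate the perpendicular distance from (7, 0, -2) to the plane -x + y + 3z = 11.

distance = |a·x₀ + b·y₀ + c·z₀ - d| / √(a² + b² + c²)
  = |(-1)·7 + 1·0 + 3·(-2) - 11| / √((-1)² + 1² + 3²)
  = |-7 + 0 - 6 - 11| / √(1 + 1 + 9)
  = |-24| / √11
  = 24 / 3.317
  ≈ 7.236

7.236


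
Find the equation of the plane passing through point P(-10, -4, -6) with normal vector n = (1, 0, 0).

The plane through P with normal n = (a, b, c) satisfies n·(r - P) = 0,
i.e. ax + by + cz = a·x₀ + b·y₀ + c·z₀.
d = 1·(-10) + 0·(-4) + 0·(-6)
  = -10 + 0 + 0
  = -10
Equation: x = -10

x = -10


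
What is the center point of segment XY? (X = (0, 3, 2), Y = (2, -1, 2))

M = ((x₁+x₂)/2, (y₁+y₂)/2, (z₁+z₂)/2)
  = ((0 + 2)/2, (3 - 1)/2, (2 + 2)/2)
  = (2/2, 2/2, 4/2)
  = (1, 1, 2)

(1, 1, 2)


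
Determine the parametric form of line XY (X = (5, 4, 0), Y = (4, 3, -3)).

Direction vector d = Y - X = (4 - 5, 3 - 4, -3 + 0) = (-1, -1, -3)
Parametric form r = X + t·d:
x = 5 - t, y = 4 - t, z = 0 - 3t

x = 5 - t, y = 4 - t, z = 0 - 3t


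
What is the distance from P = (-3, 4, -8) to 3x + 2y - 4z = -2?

distance = |a·x₀ + b·y₀ + c·z₀ - d| / √(a² + b² + c²)
  = |3·(-3) + 2·4 + (-4)·(-8) - (-2)| / √(3² + 2² + (-4)²)
  = |-9 + 8 + 32 + 2| / √(9 + 4 + 16)
  = |33| / √29
  = 33 / 5.385
  ≈ 6.128

6.128


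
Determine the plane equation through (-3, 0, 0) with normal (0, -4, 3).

The plane through P with normal n = (a, b, c) satisfies n·(r - P) = 0,
i.e. ax + by + cz = a·x₀ + b·y₀ + c·z₀.
d = 0·(-3) + (-4)·0 + 3·0
  = 0 + 0 + 0
  = 0
Equation: -4y + 3z = 0

-4y + 3z = 0


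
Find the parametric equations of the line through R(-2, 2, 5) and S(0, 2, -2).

Direction vector d = S - R = (0 + 2, 2 - 2, -2 - 5) = (2, 0, -7)
Parametric form r = R + t·d:
x = -2 + 2t, y = 2, z = 5 - 7t

x = -2 + 2t, y = 2, z = 5 - 7t


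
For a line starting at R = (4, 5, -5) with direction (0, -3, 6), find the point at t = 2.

P(t) = R + t·d
  = (4 + 0·2, 5 + (-3)·2, -5 + 6·2)
  = (4 + 0, 5 - 6, -5 + 12)
  = (4, -1, 7)

(4, -1, 7)


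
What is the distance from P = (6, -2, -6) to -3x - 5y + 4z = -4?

distance = |a·x₀ + b·y₀ + c·z₀ - d| / √(a² + b² + c²)
  = |(-3)·6 + (-5)·(-2) + 4·(-6) - (-4)| / √((-3)² + (-5)² + 4²)
  = |-18 + 10 - 24 + 4| / √(9 + 25 + 16)
  = |-28| / √50
  = 28 / 7.071
  ≈ 3.96

3.96


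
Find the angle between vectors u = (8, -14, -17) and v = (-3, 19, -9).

u·v = 8·(-3) + (-14)·19 + (-17)·(-9) = -24 - 266 + 153 = -137
|u| = √(8² + (-14)² + (-17)²) = √549 ≈ 23.43
|v| = √((-3)² + 19² + (-9)²) = √451 ≈ 21.24
cos θ = (u·v)/(|u||v|) = -137/(23.43·21.24) ≈ -0.2753
θ = arccos(-0.2753) ≈ 106°

106°


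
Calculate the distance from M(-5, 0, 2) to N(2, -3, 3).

d = √[(x₂-x₁)² + (y₂-y₁)² + (z₂-z₁)²]
  = √[7² + (-3)² + 1²]
  = √[49 + 9 + 1]
  = √59
  ≈ 7.681

7.681


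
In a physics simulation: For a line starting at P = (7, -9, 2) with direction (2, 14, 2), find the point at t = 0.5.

P(t) = P + t·d
  = (7 + 2·0.5, -9 + 14·0.5, 2 + 2·0.5)
  = (7 + 1, -9 + 7, 2 + 1)
  = (8, -2, 3)

(8, -2, 3)


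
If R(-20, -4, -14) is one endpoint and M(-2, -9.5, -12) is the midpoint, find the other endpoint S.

S = 2M - R
  = (2·(-2) - (-20), 2·(-9.5) - (-4), 2·(-12) - (-14))
  = (-4 + 20, -19 + 4, -24 + 14)
  = (16, -15, -10)

(16, -15, -10)


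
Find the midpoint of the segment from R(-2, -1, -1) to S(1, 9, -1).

M = ((x₁+x₂)/2, (y₁+y₂)/2, (z₁+z₂)/2)
  = ((-2 + 1)/2, (-1 + 9)/2, (-1 - 1)/2)
  = (-1/2, 8/2, -2/2)
  = (-0.5, 4, -1)

(-0.5, 4, -1)


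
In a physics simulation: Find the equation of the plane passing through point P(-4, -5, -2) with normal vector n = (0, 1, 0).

The plane through P with normal n = (a, b, c) satisfies n·(r - P) = 0,
i.e. ax + by + cz = a·x₀ + b·y₀ + c·z₀.
d = 0·(-4) + 1·(-5) + 0·(-2)
  = 0 - 5 + 0
  = -5
Equation: y = -5

y = -5


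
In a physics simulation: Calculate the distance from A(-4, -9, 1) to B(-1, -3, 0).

d = √[(x₂-x₁)² + (y₂-y₁)² + (z₂-z₁)²]
  = √[3² + 6² + (-1)²]
  = √[9 + 36 + 1]
  = √46
  ≈ 6.782

6.782


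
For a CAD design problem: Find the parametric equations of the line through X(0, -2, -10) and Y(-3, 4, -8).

Direction vector d = Y - X = (-3 + 0, 4 + 2, -8 + 10) = (-3, 6, 2)
Parametric form r = X + t·d:
x = 0 - 3t, y = -2 + 6t, z = -10 + 2t

x = 0 - 3t, y = -2 + 6t, z = -10 + 2t


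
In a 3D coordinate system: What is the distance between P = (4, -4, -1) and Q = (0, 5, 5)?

d = √[(x₂-x₁)² + (y₂-y₁)² + (z₂-z₁)²]
  = √[(-4)² + 9² + 6²]
  = √[16 + 81 + 36]
  = √133
  ≈ 11.53

11.53


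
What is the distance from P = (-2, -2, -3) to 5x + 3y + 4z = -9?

distance = |a·x₀ + b·y₀ + c·z₀ - d| / √(a² + b² + c²)
  = |5·(-2) + 3·(-2) + 4·(-3) - (-9)| / √(5² + 3² + 4²)
  = |-10 - 6 - 12 + 9| / √(25 + 9 + 16)
  = |-19| / √50
  = 19 / 7.071
  ≈ 2.687

2.687


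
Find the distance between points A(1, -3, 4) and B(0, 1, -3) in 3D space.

d = √[(x₂-x₁)² + (y₂-y₁)² + (z₂-z₁)²]
  = √[(-1)² + 4² + (-7)²]
  = √[1 + 16 + 49]
  = √66
  ≈ 8.124

8.124


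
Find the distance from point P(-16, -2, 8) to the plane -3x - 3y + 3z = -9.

distance = |a·x₀ + b·y₀ + c·z₀ - d| / √(a² + b² + c²)
  = |(-3)·(-16) + (-3)·(-2) + 3·8 - (-9)| / √((-3)² + (-3)² + 3²)
  = |48 + 6 + 24 + 9| / √(9 + 9 + 9)
  = |87| / √27
  = 87 / 5.196
  ≈ 16.74

16.74


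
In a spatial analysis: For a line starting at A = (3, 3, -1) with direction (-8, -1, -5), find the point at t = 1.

P(t) = A + t·d
  = (3 + (-8)·1, 3 + (-1)·1, -1 + (-5)·1)
  = (3 - 8, 3 - 1, -1 - 5)
  = (-5, 2, -6)

(-5, 2, -6)


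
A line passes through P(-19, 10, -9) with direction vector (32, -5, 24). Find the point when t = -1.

P(t) = P + t·d
  = (-19 + 32·(-1), 10 + (-5)·(-1), -9 + 24·(-1))
  = (-19 - 32, 10 + 5, -9 - 24)
  = (-51, 15, -33)

(-51, 15, -33)


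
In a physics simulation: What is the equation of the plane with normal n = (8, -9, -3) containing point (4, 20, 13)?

The plane through P with normal n = (a, b, c) satisfies n·(r - P) = 0,
i.e. ax + by + cz = a·x₀ + b·y₀ + c·z₀.
d = 8·4 + (-9)·20 + (-3)·13
  = 32 - 180 - 39
  = -187
Equation: 8x - 9y - 3z = -187

8x - 9y - 3z = -187


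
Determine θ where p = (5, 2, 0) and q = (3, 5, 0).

p·q = 5·3 + 2·5 + 0·0 = 15 + 10 + 0 = 25
|p| = √(5² + 2² + 0²) = √29 ≈ 5.385
|q| = √(3² + 5² + 0²) = √34 ≈ 5.831
cos θ = (p·q)/(|p||q|) = 25/(5.385·5.831) ≈ 0.7962
θ = arccos(0.7962) ≈ 37.23°

37.23°


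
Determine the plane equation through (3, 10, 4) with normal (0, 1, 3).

The plane through P with normal n = (a, b, c) satisfies n·(r - P) = 0,
i.e. ax + by + cz = a·x₀ + b·y₀ + c·z₀.
d = 0·3 + 1·10 + 3·4
  = 0 + 10 + 12
  = 22
Equation: y + 3z = 22

y + 3z = 22


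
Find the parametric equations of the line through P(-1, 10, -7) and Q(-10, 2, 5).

Direction vector d = Q - P = (-10 + 1, 2 - 10, 5 + 7) = (-9, -8, 12)
Parametric form r = P + t·d:
x = -1 - 9t, y = 10 - 8t, z = -7 + 12t

x = -1 - 9t, y = 10 - 8t, z = -7 + 12t


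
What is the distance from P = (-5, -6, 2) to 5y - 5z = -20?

distance = |a·x₀ + b·y₀ + c·z₀ - d| / √(a² + b² + c²)
  = |0·(-5) + 5·(-6) + (-5)·2 - (-20)| / √(0² + 5² + (-5)²)
  = |0 - 30 - 10 + 20| / √(0 + 25 + 25)
  = |-20| / √50
  = 20 / 7.071
  ≈ 2.828

2.828


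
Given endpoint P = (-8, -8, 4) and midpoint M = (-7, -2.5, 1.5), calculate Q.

Q = 2M - P
  = (2·(-7) - (-8), 2·(-2.5) - (-8), 2·1.5 - 4)
  = (-14 + 8, -5 + 8, 3 - 4)
  = (-6, 3, -1)

(-6, 3, -1)


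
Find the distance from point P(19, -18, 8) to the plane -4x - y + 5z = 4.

distance = |a·x₀ + b·y₀ + c·z₀ - d| / √(a² + b² + c²)
  = |(-4)·19 + (-1)·(-18) + 5·8 - 4| / √((-4)² + (-1)² + 5²)
  = |-76 + 18 + 40 - 4| / √(16 + 1 + 25)
  = |-22| / √42
  = 22 / 6.481
  ≈ 3.395

3.395


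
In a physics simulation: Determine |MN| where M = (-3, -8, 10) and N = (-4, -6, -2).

d = √[(x₂-x₁)² + (y₂-y₁)² + (z₂-z₁)²]
  = √[(-1)² + 2² + (-12)²]
  = √[1 + 4 + 144]
  = √149
  ≈ 12.21

12.21


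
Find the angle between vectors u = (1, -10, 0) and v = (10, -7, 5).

u·v = 1·10 + (-10)·(-7) + 0·5 = 10 + 70 + 0 = 80
|u| = √(1² + (-10)² + 0²) = √101 ≈ 10.05
|v| = √(10² + (-7)² + 5²) = √174 ≈ 13.19
cos θ = (u·v)/(|u||v|) = 80/(10.05·13.19) ≈ 0.6035
θ = arccos(0.6035) ≈ 52.88°

52.88°


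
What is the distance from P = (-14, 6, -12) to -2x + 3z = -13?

distance = |a·x₀ + b·y₀ + c·z₀ - d| / √(a² + b² + c²)
  = |(-2)·(-14) + 0·6 + 3·(-12) - (-13)| / √((-2)² + 0² + 3²)
  = |28 + 0 - 36 + 13| / √(4 + 0 + 9)
  = |5| / √13
  = 5 / 3.606
  ≈ 1.387

1.387


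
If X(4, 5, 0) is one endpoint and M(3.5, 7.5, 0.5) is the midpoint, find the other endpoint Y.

Y = 2M - X
  = (2·3.5 - 4, 2·7.5 - 5, 2·0.5 - 0)
  = (7 - 4, 15 - 5, 1 + 0)
  = (3, 10, 1)

(3, 10, 1)


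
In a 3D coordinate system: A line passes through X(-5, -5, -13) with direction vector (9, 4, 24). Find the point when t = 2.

P(t) = X + t·d
  = (-5 + 9·2, -5 + 4·2, -13 + 24·2)
  = (-5 + 18, -5 + 8, -13 + 48)
  = (13, 3, 35)

(13, 3, 35)


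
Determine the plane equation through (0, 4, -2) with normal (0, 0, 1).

The plane through P with normal n = (a, b, c) satisfies n·(r - P) = 0,
i.e. ax + by + cz = a·x₀ + b·y₀ + c·z₀.
d = 0·0 + 0·4 + 1·(-2)
  = 0 + 0 - 2
  = -2
Equation: z = -2

z = -2


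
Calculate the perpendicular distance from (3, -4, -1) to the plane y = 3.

distance = |a·x₀ + b·y₀ + c·z₀ - d| / √(a² + b² + c²)
  = |0·3 + 1·(-4) + 0·(-1) - 3| / √(0² + 1² + 0²)
  = |0 - 4 + 0 - 3| / √(0 + 1 + 0)
  = |-7| / √1
  = 7 / 1
  ≈ 7

7


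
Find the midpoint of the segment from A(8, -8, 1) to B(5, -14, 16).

M = ((x₁+x₂)/2, (y₁+y₂)/2, (z₁+z₂)/2)
  = ((8 + 5)/2, (-8 - 14)/2, (1 + 16)/2)
  = (13/2, -22/2, 17/2)
  = (6.5, -11, 8.5)

(6.5, -11, 8.5)


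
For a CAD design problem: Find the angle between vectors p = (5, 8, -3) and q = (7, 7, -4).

p·q = 5·7 + 8·7 + (-3)·(-4) = 35 + 56 + 12 = 103
|p| = √(5² + 8² + (-3)²) = √98 ≈ 9.899
|q| = √(7² + 7² + (-4)²) = √114 ≈ 10.68
cos θ = (p·q)/(|p||q|) = 103/(9.899·10.68) ≈ 0.9745
θ = arccos(0.9745) ≈ 12.97°

12.97°


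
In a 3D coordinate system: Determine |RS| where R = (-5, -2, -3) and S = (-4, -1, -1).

d = √[(x₂-x₁)² + (y₂-y₁)² + (z₂-z₁)²]
  = √[1² + 1² + 2²]
  = √[1 + 1 + 4]
  = √6
  ≈ 2.449

2.449


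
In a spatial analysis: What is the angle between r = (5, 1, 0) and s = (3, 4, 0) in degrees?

r·s = 5·3 + 1·4 + 0·0 = 15 + 4 + 0 = 19
|r| = √(5² + 1² + 0²) = √26 ≈ 5.099
|s| = √(3² + 4² + 0²) = √25 ≈ 5
cos θ = (r·s)/(|r||s|) = 19/(5.099·5) ≈ 0.7452
θ = arccos(0.7452) ≈ 41.82°

41.82°


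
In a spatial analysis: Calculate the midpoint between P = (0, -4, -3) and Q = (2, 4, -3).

M = ((x₁+x₂)/2, (y₁+y₂)/2, (z₁+z₂)/2)
  = ((0 + 2)/2, (-4 + 4)/2, (-3 - 3)/2)
  = (2/2, 0/2, -6/2)
  = (1, 0, -3)

(1, 0, -3)


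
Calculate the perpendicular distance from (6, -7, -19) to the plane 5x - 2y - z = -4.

distance = |a·x₀ + b·y₀ + c·z₀ - d| / √(a² + b² + c²)
  = |5·6 + (-2)·(-7) + (-1)·(-19) - (-4)| / √(5² + (-2)² + (-1)²)
  = |30 + 14 + 19 + 4| / √(25 + 4 + 1)
  = |67| / √30
  = 67 / 5.477
  ≈ 12.23

12.23
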